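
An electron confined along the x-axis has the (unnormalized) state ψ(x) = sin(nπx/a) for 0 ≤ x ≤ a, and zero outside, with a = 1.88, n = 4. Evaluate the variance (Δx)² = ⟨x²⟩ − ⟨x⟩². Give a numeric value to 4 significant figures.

Compute ⟨x⟩ and ⟨x²⟩ separately, then (Δx)² = ⟨x²⟩ − ⟨x⟩².
With sin²θ = (1 − cos2θ)/2 on 0 ≤ x ≤ a: ∫sin²(nπx/a) dx = a/2, ∫x·sin²(nπx/a) dx = a²/4, ∫x²·sin²(nπx/a) dx = a³·(1/6 − 1/(4n²π²)); higher powers xᵏ the same way, integrating xᵏ·cos(2nπx/a) by parts.
Normalization: ∫|ψ|² dx = 0.94000.
⟨x⟩ = 0.94000 and ⟨x²⟩ = 1.1669.
(Δx)² = 1.1669 − (0.94000)² = 0.28334.

0.2833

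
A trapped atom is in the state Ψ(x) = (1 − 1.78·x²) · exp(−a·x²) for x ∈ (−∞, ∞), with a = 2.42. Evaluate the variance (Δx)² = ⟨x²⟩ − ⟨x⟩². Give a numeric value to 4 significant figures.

0.05687

Compute ⟨x⟩ and ⟨x²⟩ separately, then (Δx)² = ⟨x²⟩ − ⟨x⟩².
Expand each integrand as polynomial × e^(−2ax²) and use ∫x^(2j)·e^(−2ax²) dx = (2j−1)!!/(4a)^j · √(π/(2a)), odd powers → 0; here √(π/(2a)) = 0.80566.
Normalization: ∫|Ψ|² dx = 0.59109.
⟨x⟩ = 0.0000 and ⟨x²⟩ = 0.056871.
(Δx)² = 0.056871 − (0.0000)² = 0.056871.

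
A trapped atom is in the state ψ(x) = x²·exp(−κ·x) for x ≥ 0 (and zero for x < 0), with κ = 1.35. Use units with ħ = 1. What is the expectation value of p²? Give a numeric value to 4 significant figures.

0.6075

p² ψ = −ħ² d²ψ/dx²; ⟨p²⟩ = −ħ² ∫ ψ*·ψ'' dx / ∫|ψ|² dx.
Differentiate x²·exp(−κ·x) with the product rule; every integrand then reduces to terms xʲ·e^(−2κx) on [0, ∞), with ∫₀^∞ xʲ·e^(−2κx) dx = j!/(2κ)^(j+1).
State is unnormalized: ∫|ψ|² dx = 0.16726, and ∫ψ*·(−ħ² ψ'') dx = 0.10161, so ⟨p²⟩ = 0.10161 / 0.16726.
⟨p²⟩ = 0.60750.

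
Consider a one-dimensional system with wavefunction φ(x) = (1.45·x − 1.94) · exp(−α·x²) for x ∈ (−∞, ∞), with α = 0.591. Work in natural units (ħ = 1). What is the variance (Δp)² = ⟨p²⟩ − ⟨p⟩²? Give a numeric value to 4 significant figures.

Compute ⟨p⟩ and ⟨p²⟩ separately; (Δp)² = ⟨p²⟩ − ⟨p⟩².
Expand each integrand as polynomial × e^(−2αx²) and use ∫x^(2j)·e^(−2αx²) dx = (2j−1)!!/(4α)^j · √(π/(2α)), odd powers → 0; here √(π/(2α)) = 1.6303. Differentiate with the product rule, d/dx e^(−αx²) = −2αx·e^(−αx²).
Normalization: ∫|φ|² dx = 7.5857.
⟨p⟩ = 0.0000 and ⟨p²⟩ = 0.81693.
(Δp)² = 0.81693 − (0.0000)² = 0.81693.

0.8169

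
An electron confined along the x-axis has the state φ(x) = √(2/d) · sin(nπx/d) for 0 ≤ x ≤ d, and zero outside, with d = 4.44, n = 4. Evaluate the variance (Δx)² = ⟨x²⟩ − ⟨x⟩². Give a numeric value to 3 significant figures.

Compute ⟨x⟩ and ⟨x²⟩ separately, then (Δx)² = ⟨x²⟩ − ⟨x⟩².
With sin²θ = (1 − cos2θ)/2 on 0 ≤ x ≤ d: ∫sin²(nπx/d) dx = d/2, ∫x·sin²(nπx/d) dx = d²/4, ∫x²·sin²(nπx/d) dx = d³·(1/6 − 1/(4n²π²)); higher powers xᵏ the same way, integrating xᵏ·cos(2nπx/d) by parts.
⟨x⟩ = 2.2200 and ⟨x²⟩ = 6.5088.
(Δx)² = 6.5088 − (2.2200)² = 1.5804.

1.58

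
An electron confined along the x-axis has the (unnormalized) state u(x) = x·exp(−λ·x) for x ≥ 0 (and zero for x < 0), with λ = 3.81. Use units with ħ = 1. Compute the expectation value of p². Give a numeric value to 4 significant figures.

14.52

p² u = −ħ² d²u/dx²; ⟨p²⟩ = −ħ² ∫ u*·u'' dx / ∫|u|² dx.
Differentiate x·exp(−λ·x) with the product rule; every integrand then reduces to terms xʲ·e^(−2λx) on [0, ∞), with ∫₀^∞ xʲ·e^(−2λx) dx = j!/(2λ)^(j+1).
State is unnormalized: ∫|u|² dx = 0.0045203, and ∫u*·(−ħ² u'') dx = 0.065617, so ⟨p²⟩ = 0.065617 / 0.0045203.
⟨p²⟩ = 14.516.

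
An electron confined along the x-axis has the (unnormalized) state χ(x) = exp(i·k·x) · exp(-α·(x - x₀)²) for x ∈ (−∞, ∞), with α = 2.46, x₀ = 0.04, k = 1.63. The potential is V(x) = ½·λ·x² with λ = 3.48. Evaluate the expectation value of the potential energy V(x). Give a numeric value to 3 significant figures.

⟨V⟩ = ∫ V(x)·|χ|² dx / ∫|χ|² dx.
Gaussian moments (u = x − x₀): ∫u^(2j)·e^(−2αu²) du = (2j−1)!!/(4α)^j · √(π/(2α)), odd powers integrate to 0; here √(π/(2α)) = 0.79908.
State is unnormalized: ∫|χ|² dx = 0.79908, and ∫χ*·V(x)·χ dx = 0.14353, so ⟨V⟩ = 0.14353 / 0.79908.
⟨V⟩ = 0.17961.

0.180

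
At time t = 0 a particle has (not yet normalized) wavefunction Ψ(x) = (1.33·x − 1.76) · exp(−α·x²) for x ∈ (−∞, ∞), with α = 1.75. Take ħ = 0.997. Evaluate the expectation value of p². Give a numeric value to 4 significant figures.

p² Ψ = −ħ² d²Ψ/dx²; ⟨p²⟩ = −ħ² ∫ Ψ*·Ψ'' dx / ∫|Ψ|² dx.
Expand each integrand as polynomial × e^(−2αx²) and use ∫x^(2j)·e^(−2αx²) dx = (2j−1)!!/(4α)^j · √(π/(2α)), odd powers → 0; here √(π/(2α)) = 0.94742. Differentiate with the product rule, d/dx e^(−αx²) = −2αx·e^(−αx²).
State is unnormalized: ∫|Ψ|² dx = 3.1741, and ∫Ψ*·(−ħ² Ψ'') dx = 6.3544, so ⟨p²⟩ = 6.3544 / 3.1741.
⟨p²⟩ = 2.0019.

2.002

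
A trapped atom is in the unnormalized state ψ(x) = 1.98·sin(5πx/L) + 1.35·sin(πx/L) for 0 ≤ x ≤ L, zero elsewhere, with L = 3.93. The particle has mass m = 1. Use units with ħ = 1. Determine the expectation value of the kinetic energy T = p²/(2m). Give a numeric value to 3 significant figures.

T = −(ħ²/2m) d²/dx², so ⟨T⟩ = −(ħ²/2m) ∫ ψ*·ψ'' dx / ∫|ψ|² dx; with m = 1.
d²/dx² sin(jπx/L) = −(jπ/L)²·sin(jπx/L); on 0 ≤ x ≤ L, ∫sin²(jπx/L) dx = L/2 and ∫sin(jπx/L)·sin(lπx/L) dx = 0 for j ≠ l, so only diagonal terms survive in ∫|ψ|² and ∫ψ·ψ″; ∫ψ·ψ′ dx = [ψ²/2] between the walls = 0.
State is unnormalized: ∫|ψ|² dx = 11.285, and ∫ψ*·(−ħ²/2m · ψ'') dx = 62.679, so ⟨T⟩ = 62.679 / 11.285.
⟨T⟩ = 5.5542.

5.55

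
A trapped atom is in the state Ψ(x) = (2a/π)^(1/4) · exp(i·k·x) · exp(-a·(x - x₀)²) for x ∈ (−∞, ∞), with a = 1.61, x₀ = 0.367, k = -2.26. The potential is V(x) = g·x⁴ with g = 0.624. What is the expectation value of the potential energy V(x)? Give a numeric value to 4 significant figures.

⟨V⟩ = ∫ V(x)·|Ψ|² dx.
Gaussian moments (u = x − x₀): ∫u^(2j)·e^(−2au²) du = (2j−1)!!/(4a)^j · √(π/(2a)), odd powers integrate to 0; here √(π/(2a)) = 0.98775.
⟨V⟩ = 0.13476.

0.1348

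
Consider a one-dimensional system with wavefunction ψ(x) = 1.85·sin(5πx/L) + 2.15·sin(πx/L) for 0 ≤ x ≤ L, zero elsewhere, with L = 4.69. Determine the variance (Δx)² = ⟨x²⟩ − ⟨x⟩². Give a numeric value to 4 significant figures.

1.327

Compute ⟨x⟩ and ⟨x²⟩ separately, then (Δx)² = ⟨x²⟩ − ⟨x⟩².
On 0 ≤ x ≤ L (j ≠ l): ∫sin²(jπx/L) dx = L/2, ∫sin(jπx/L)·sin(lπx/L) dx = 0; diagonal moments ∫x·sin²(jπx/L) dx = L²/4, ∫x²·sin²(jπx/L) dx = L³·(1/6 − 1/(4j²π²)); cross terms ∫x·sin(jπx/L)·sin(lπx/L) dx = 0 for j + l even and −4jlL²/(π²(j² − l²)²) for j + l odd, ∫x²·sin(jπx/L)·sin(lπx/L) dx = (−1)^(j+l)·4jlL³/(π²(j² − l²)²); higher powers the same way via product-to-sum and parts.
Normalization: ∫|ψ|² dx = 18.866.
⟨x⟩ = 2.3450 and ⟨x²⟩ = 6.8258.
(Δx)² = 6.8258 − (2.3450)² = 1.3268.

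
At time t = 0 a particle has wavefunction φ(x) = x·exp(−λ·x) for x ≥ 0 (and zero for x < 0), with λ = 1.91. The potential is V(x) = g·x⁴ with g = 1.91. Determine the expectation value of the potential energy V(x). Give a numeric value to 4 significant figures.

⟨V⟩ = ∫ V(x)·|φ|² dx / ∫|φ|² dx.
Every integrand reduces to terms xʲ·e^(−2λx) on [0, ∞); use ∫₀^∞ xʲ·e^(−2λx) dx = j!/(2λ)^(j+1).
State is unnormalized: ∫|φ|² dx = 0.035879, and ∫φ*·V(x)·φ dx = 0.11586, so ⟨V⟩ = 0.11586 / 0.035879.
⟨V⟩ = 3.2291.

3.229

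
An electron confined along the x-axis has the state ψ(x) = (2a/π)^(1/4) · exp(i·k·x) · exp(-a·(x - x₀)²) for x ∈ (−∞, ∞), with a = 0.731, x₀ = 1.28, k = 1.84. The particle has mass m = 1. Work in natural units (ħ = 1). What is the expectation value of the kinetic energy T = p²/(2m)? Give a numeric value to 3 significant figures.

2.06

T = −(ħ²/2m) d²/dx², so ⟨T⟩ = −(ħ²/2m) ∫ ψ*·ψ'' dx; with m = 1.
Gaussian moments (u = x − x₀): ∫u^(2j)·e^(−2au²) du = (2j−1)!!/(4a)^j · √(π/(2a)), odd powers integrate to 0; here √(π/(2a)) = 1.4659. Derivatives: ψ′ = (ik − 2au)·ψ, ψ″ = ((ik − 2au)² − 2a)·ψ; the odd-in-u pieces drop out.
⟨T⟩ = 2.0583.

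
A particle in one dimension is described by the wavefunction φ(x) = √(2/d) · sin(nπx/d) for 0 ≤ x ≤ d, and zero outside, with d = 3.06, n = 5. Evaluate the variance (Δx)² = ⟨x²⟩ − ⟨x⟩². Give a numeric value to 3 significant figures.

0.761

Compute ⟨x⟩ and ⟨x²⟩ separately, then (Δx)² = ⟨x²⟩ − ⟨x⟩².
With sin²θ = (1 − cos2θ)/2 on 0 ≤ x ≤ d: ∫sin²(nπx/d) dx = d/2, ∫x·sin²(nπx/d) dx = d²/4, ∫x²·sin²(nπx/d) dx = d³·(1/6 − 1/(4n²π²)); higher powers xᵏ the same way, integrating xᵏ·cos(2nπx/d) by parts.
⟨x⟩ = 1.5300 and ⟨x²⟩ = 3.1022.
(Δx)² = 3.1022 − (1.5300)² = 0.76133.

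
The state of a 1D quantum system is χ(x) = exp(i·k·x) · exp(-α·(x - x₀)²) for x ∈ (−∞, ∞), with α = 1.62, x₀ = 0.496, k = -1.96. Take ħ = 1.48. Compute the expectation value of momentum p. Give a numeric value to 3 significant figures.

p χ = −iħ dχ/dx; then ⟨p⟩ = ∫ χ*·(pχ) dx / ∫|χ|² dx.
Gaussian moments (u = x − x₀): ∫u^(2j)·e^(−2αu²) du = (2j−1)!!/(4α)^j · √(π/(2α)), odd powers integrate to 0; here √(π/(2α)) = 0.98470. Derivatives: χ′ = (ik − 2αu)·χ, χ″ = ((ik − 2αu)² − 2α)·χ; the odd-in-u pieces drop out.
State is unnormalized: ∫|χ|² dx = 0.98470, and ∫χ*·(−iħ χ') dx = -2.8564, so ⟨p⟩ = -2.8564 / 0.98470.
⟨p⟩ = -2.9008.

-2.90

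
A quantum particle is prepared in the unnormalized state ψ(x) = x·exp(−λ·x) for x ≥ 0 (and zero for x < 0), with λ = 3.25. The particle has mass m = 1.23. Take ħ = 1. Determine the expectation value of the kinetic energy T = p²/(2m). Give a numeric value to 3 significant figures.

4.29

T = −(ħ²/2m) d²/dx², so ⟨T⟩ = −(ħ²/2m) ∫ ψ*·ψ'' dx / ∫|ψ|² dx; with m = 1.23.
Differentiate x·exp(−λ·x) with the product rule; every integrand then reduces to terms xʲ·e^(−2λx) on [0, ∞), with ∫₀^∞ xʲ·e^(−2λx) dx = j!/(2λ)^(j+1).
State is unnormalized: ∫|ψ|² dx = 0.0072827, and ∫ψ*·(−ħ²/2m · ψ'') dx = 0.031270, so ⟨T⟩ = 0.031270 / 0.0072827.
⟨T⟩ = 4.2937.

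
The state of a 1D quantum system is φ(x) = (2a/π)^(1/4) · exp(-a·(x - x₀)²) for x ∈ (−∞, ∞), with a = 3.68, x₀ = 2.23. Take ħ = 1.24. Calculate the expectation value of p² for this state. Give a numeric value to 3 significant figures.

p² φ = −ħ² d²φ/dx²; ⟨p²⟩ = −ħ² ∫ φ*·φ'' dx.
Gaussian moments (u = x − x₀): ∫u^(2j)·e^(−2au²) du = (2j−1)!!/(4a)^j · √(π/(2a)), odd powers integrate to 0; here √(π/(2a)) = 0.65334. Derivatives: d/dx e^(−au²) = −2au·e^(−au²), d²/dx² e^(−au²) = (4a²u² − 2a)·e^(−au²).
⟨p²⟩ = 5.6584.

5.66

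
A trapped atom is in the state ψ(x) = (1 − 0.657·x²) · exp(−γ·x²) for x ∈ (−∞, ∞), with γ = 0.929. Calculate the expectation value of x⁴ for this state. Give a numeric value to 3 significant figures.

0.0957

⟨x⁴⟩ = ∫ x⁴·|ψ|² dx / ∫|ψ|² dx (integrals over the domain).
Expand each integrand as polynomial × e^(−2γx²) and use ∫x^(2j)·e^(−2γx²) dx = (2j−1)!!/(4γ)^j · √(π/(2γ)), odd powers → 0; here √(π/(2γ)) = 1.3003.
State is unnormalized: ∫|ψ|² dx = 0.96246, and ∫ψ*·x⁴·ψ dx = 0.092109, so ⟨x⁴⟩ = 0.092109 / 0.96246.
⟨x⁴⟩ = 0.095701.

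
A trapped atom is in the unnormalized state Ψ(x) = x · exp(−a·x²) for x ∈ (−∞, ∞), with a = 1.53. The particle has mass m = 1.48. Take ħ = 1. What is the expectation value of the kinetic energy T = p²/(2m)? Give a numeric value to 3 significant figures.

1.55

T = −(ħ²/2m) d²/dx², so ⟨T⟩ = −(ħ²/2m) ∫ Ψ*·Ψ'' dx / ∫|Ψ|² dx; with m = 1.48.
Expand each integrand as polynomial × e^(−2ax²) and use ∫x^(2j)·e^(−2ax²) dx = (2j−1)!!/(4a)^j · √(π/(2a)), odd powers → 0; here √(π/(2a)) = 1.0132. Differentiate with the product rule, d/dx e^(−ax²) = −2ax·e^(−ax²).
State is unnormalized: ∫|Ψ|² dx = 0.16556, and ∫Ψ*·(−ħ²/2m · Ψ'') dx = 0.25673, so ⟨T⟩ = 0.25673 / 0.16556.
⟨T⟩ = 1.5507.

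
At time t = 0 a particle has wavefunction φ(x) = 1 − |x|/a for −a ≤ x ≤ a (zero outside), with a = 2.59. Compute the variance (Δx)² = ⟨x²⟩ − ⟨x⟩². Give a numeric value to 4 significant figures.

0.6708

Compute ⟨x⟩ and ⟨x²⟩ separately, then (Δx)² = ⟨x²⟩ − ⟨x⟩².
φ is even, so ∫ over [−a, a] = 2∫₀ᵃ with φ = 1 − x/a there: ∫₀ᵃ (1 − x/a)² dx = a/3, ∫₀ᵃ x²(1 − x/a)² dx = a³/30, ∫₀ᵃ x⁴(1 − x/a)² dx = a⁵/105.
Normalization: ∫|φ|² dx = 1.7267.
⟨x⟩ = 0.0000 and ⟨x²⟩ = 0.67081.
(Δx)² = 0.67081 − (0.0000)² = 0.67081.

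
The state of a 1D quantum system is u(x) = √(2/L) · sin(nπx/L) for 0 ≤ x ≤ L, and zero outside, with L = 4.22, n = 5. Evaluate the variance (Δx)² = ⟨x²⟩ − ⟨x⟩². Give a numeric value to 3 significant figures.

1.45

Compute ⟨x⟩ and ⟨x²⟩ separately, then (Δx)² = ⟨x²⟩ − ⟨x⟩².
With sin²θ = (1 − cos2θ)/2 on 0 ≤ x ≤ L: ∫sin²(nπx/L) dx = L/2, ∫x·sin²(nπx/L) dx = L²/4, ∫x²·sin²(nπx/L) dx = L³·(1/6 − 1/(4n²π²)); higher powers xᵏ the same way, integrating xᵏ·cos(2nπx/L) by parts.
⟨x⟩ = 2.1100 and ⟨x²⟩ = 5.9000.
(Δx)² = 5.9000 − (2.1100)² = 1.4479.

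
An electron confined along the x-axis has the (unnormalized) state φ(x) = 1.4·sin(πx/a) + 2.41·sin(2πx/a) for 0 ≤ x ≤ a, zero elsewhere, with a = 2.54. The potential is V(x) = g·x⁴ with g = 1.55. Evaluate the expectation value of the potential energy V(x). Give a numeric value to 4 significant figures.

3.777

⟨V⟩ = ∫ V(x)·|φ|² dx / ∫|φ|² dx.
On 0 ≤ x ≤ a (j ≠ l): ∫sin²(jπx/a) dx = a/2, ∫sin(jπx/a)·sin(lπx/a) dx = 0; diagonal moments ∫x·sin²(jπx/a) dx = a²/4, ∫x²·sin²(jπx/a) dx = a³·(1/6 − 1/(4j²π²)); cross terms ∫x·sin(jπx/a)·sin(lπx/a) dx = 0 for j + l even and −4jla²/(π²(j² − l²)²) for j + l odd, ∫x²·sin(jπx/a)·sin(lπx/a) dx = (−1)^(j+l)·4jla³/(π²(j² − l²)²); higher powers the same way via product-to-sum and parts.
State is unnormalized: ∫|φ|² dx = 9.8655, and ∫φ*·V(x)·φ dx = 37.261, so ⟨V⟩ = 37.261 / 9.8655.
⟨V⟩ = 3.7769.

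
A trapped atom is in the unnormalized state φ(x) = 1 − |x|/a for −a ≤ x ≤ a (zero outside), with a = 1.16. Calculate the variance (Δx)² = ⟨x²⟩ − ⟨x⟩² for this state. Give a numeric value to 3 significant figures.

Compute ⟨x⟩ and ⟨x²⟩ separately, then (Δx)² = ⟨x²⟩ − ⟨x⟩².
φ is even, so ∫ over [−a, a] = 2∫₀ᵃ with φ = 1 − x/a there: ∫₀ᵃ (1 − x/a)² dx = a/3, ∫₀ᵃ x²(1 − x/a)² dx = a³/30, ∫₀ᵃ x⁴(1 − x/a)² dx = a⁵/105.
Normalization: ∫|φ|² dx = 0.77333.
⟨x⟩ = 0.0000 and ⟨x²⟩ = 0.13456.
(Δx)² = 0.13456 − (0.0000)² = 0.13456.

0.135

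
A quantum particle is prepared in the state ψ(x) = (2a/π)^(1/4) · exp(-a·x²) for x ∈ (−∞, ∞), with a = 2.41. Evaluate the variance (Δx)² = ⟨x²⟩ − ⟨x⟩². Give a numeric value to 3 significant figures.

Compute ⟨x⟩ and ⟨x²⟩ separately, then (Δx)² = ⟨x²⟩ − ⟨x⟩².
Gaussian moments: ∫x^(2j)·e^(−2ax²) dx = (2j−1)!!/(4a)^j · √(π/(2a)), odd powers integrate to 0; here √(π/(2a)) = 0.80733.
⟨x⟩ = 0.0000 and ⟨x²⟩ = 0.10373.
(Δx)² = 0.10373 − (0.0000)² = 0.10373.

0.104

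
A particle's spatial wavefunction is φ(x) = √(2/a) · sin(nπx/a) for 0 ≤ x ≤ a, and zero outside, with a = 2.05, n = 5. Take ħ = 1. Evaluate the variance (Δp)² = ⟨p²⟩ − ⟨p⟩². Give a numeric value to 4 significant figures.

Compute ⟨p⟩ and ⟨p²⟩ separately; (Δp)² = ⟨p²⟩ − ⟨p⟩².
d/dx sin(nπx/a) = (nπ/a)·cos(nπx/a) and d²/dx² sin(nπx/a) = −(nπ/a)²·sin(nπx/a); on 0 ≤ x ≤ a, ∫sin²(nπx/a) dx = a/2 and ∫sin(nπx/a)·cos(nπx/a) dx = 0.
⟨p⟩ = 0.0000 and ⟨p²⟩ = 58.713.
(Δp)² = 58.713 − (0.0000)² = 58.713.

58.71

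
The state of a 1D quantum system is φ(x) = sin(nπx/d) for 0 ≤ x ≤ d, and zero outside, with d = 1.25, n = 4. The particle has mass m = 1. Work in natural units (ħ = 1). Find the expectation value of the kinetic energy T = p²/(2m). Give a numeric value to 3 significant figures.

50.5

T = −(ħ²/2m) d²/dx², so ⟨T⟩ = −(ħ²/2m) ∫ φ*·φ'' dx / ∫|φ|² dx; with m = 1.
d/dx sin(nπx/d) = (nπ/d)·cos(nπx/d) and d²/dx² sin(nπx/d) = −(nπ/d)²·sin(nπx/d); on 0 ≤ x ≤ d, ∫sin²(nπx/d) dx = d/2 and ∫sin(nπx/d)·cos(nπx/d) dx = 0.
State is unnormalized: ∫|φ|² dx = 0.62500, and ∫φ*·(−ħ²/2m · φ'') dx = 31.583, so ⟨T⟩ = 31.583 / 0.62500.
⟨T⟩ = 50.532.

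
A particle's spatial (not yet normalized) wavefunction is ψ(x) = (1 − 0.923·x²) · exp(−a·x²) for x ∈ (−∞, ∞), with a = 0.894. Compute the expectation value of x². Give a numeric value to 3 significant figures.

⟨x²⟩ = ∫ x²·|ψ|² dx / ∫|ψ|² dx (integrals over the domain).
Expand each integrand as polynomial × e^(−2ax²) and use ∫x^(2j)·e^(−2ax²) dx = (2j−1)!!/(4a)^j · √(π/(2a)), odd powers → 0; here √(π/(2a)) = 1.3255.
State is unnormalized: ∫|ψ|² dx = 0.90619, and ∫ψ*·x²·ψ dx = 0.16705, so ⟨x²⟩ = 0.16705 / 0.90619.
⟨x²⟩ = 0.18434.

0.184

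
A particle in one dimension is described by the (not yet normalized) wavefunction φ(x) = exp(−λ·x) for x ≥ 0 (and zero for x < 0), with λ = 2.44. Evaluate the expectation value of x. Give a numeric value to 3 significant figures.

⟨x⟩ = ∫ x·|φ|² dx / ∫|φ|² dx (integrals over the domain).
Every integrand reduces to terms xʲ·e^(−2λx) on [0, ∞); use ∫₀^∞ xʲ·e^(−2λx) dx = j!/(2λ)^(j+1).
State is unnormalized: ∫|φ|² dx = 0.20492, and ∫φ*·x·φ dx = 0.041991, so ⟨x⟩ = 0.041991 / 0.20492.
⟨x⟩ = 0.20492.

0.205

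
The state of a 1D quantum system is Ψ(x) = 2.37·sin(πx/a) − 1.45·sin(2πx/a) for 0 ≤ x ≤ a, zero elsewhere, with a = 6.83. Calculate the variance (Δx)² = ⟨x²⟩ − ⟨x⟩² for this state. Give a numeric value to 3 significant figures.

Compute ⟨x⟩ and ⟨x²⟩ separately, then (Δx)² = ⟨x²⟩ − ⟨x⟩².
On 0 ≤ x ≤ a (j ≠ l): ∫sin²(jπx/a) dx = a/2, ∫sin(jπx/a)·sin(lπx/a) dx = 0; diagonal moments ∫x·sin²(jπx/a) dx = a²/4, ∫x²·sin²(jπx/a) dx = a³·(1/6 − 1/(4j²π²)); cross terms ∫x·sin(jπx/a)·sin(lπx/a) dx = 0 for j + l even and −4jla²/(π²(j² − l²)²) for j + l odd, ∫x²·sin(jπx/a)·sin(lπx/a) dx = (−1)^(j+l)·4jla³/(π²(j² − l²)²); higher powers the same way via product-to-sum and parts.
Normalization: ∫|Ψ|² dx = 26.362.
⟨x⟩ = 4.5104 and ⟨x²⟩ = 21.151.
(Δx)² = 21.151 − (4.5104)² = 0.80706.

0.807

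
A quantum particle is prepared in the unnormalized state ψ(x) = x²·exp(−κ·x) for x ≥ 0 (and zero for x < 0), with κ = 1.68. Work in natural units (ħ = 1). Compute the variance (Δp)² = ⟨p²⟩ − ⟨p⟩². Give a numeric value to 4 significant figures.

0.9408

Compute ⟨p⟩ and ⟨p²⟩ separately; (Δp)² = ⟨p²⟩ − ⟨p⟩².
Differentiate x²·exp(−κ·x) with the product rule; every integrand then reduces to terms xʲ·e^(−2κx) on [0, ∞), with ∫₀^∞ xʲ·e^(−2κx) dx = j!/(2κ)^(j+1).
Normalization: ∫|ψ|² dx = 0.056042.
⟨p⟩ = 0.0000 and ⟨p²⟩ = 0.94080.
(Δp)² = 0.94080 − (0.0000)² = 0.94080.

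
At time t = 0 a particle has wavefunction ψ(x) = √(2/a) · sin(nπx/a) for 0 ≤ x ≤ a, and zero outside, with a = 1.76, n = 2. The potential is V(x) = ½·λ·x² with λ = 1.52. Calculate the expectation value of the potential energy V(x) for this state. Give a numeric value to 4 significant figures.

0.7549

⟨V⟩ = ∫ V(x)·|ψ|² dx.
With sin²θ = (1 − cos2θ)/2 on 0 ≤ x ≤ a: ∫sin²(nπx/a) dx = a/2, ∫x·sin²(nπx/a) dx = a²/4, ∫x²·sin²(nπx/a) dx = a³·(1/6 − 1/(4n²π²)); higher powers xᵏ the same way, integrating xᵏ·cos(2nπx/a) by parts.
⟨V⟩ = 0.75491.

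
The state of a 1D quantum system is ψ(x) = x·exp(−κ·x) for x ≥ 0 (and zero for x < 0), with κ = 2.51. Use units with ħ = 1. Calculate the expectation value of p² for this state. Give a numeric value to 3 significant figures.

6.30

p² ψ = −ħ² d²ψ/dx²; ⟨p²⟩ = −ħ² ∫ ψ*·ψ'' dx / ∫|ψ|² dx.
Differentiate x·exp(−κ·x) with the product rule; every integrand then reduces to terms xʲ·e^(−2κx) on [0, ∞), with ∫₀^∞ xʲ·e^(−2κx) dx = j!/(2κ)^(j+1).
State is unnormalized: ∫|ψ|² dx = 0.015810, and ∫ψ*·(−ħ² ψ'') dx = 0.099602, so ⟨p²⟩ = 0.099602 / 0.015810.
⟨p²⟩ = 6.3001.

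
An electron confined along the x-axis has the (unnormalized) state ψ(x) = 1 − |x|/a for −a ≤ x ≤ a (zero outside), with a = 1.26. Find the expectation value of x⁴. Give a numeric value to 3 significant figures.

0.0720

⟨x⁴⟩ = ∫ x⁴·|ψ|² dx / ∫|ψ|² dx (integrals over the domain).
ψ is even, so ∫ over [−a, a] = 2∫₀ᵃ with ψ = 1 − x/a there: ∫₀ᵃ (1 − x/a)² dx = a/3, ∫₀ᵃ x²(1 − x/a)² dx = a³/30, ∫₀ᵃ x⁴(1 − x/a)² dx = a⁵/105.
State is unnormalized: ∫|ψ|² dx = 0.84000, and ∫ψ*·x⁴·ψ dx = 0.060491, so ⟨x⁴⟩ = 0.060491 / 0.84000.
⟨x⁴⟩ = 0.072014.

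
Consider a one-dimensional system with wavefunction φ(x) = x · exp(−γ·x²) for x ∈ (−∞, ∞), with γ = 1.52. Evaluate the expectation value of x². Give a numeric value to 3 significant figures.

⟨x²⟩ = ∫ x²·|φ|² dx / ∫|φ|² dx (integrals over the domain).
Expand each integrand as polynomial × e^(−2γx²) and use ∫x^(2j)·e^(−2γx²) dx = (2j−1)!!/(4γ)^j · √(π/(2γ)), odd powers → 0; here √(π/(2γ)) = 1.0166.
State is unnormalized: ∫|φ|² dx = 0.16720, and ∫φ*·x²·φ dx = 0.082500, so ⟨x²⟩ = 0.082500 / 0.16720.
⟨x²⟩ = 0.49342.

0.493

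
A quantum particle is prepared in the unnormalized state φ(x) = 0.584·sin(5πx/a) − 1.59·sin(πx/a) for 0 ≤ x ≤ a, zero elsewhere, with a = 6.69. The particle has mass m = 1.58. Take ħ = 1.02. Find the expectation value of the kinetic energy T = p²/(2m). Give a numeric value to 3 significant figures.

T = −(ħ²/2m) d²/dx², so ⟨T⟩ = −(ħ²/2m) ∫ φ*·φ'' dx / ∫|φ|² dx; with m = 1.58.
d²/dx² sin(jπx/a) = −(jπ/a)²·sin(jπx/a); on 0 ≤ x ≤ a, ∫sin²(jπx/a) dx = a/2 and ∫sin(jπx/a)·sin(lπx/a) dx = 0 for j ≠ l, so only diagonal terms survive in ∫|φ|² and ∫φ·φ″; ∫φ·φ′ dx = [φ²/2] between the walls = 0.
State is unnormalized: ∫|φ|² dx = 9.5973, and ∫φ*·(−ħ²/2m · φ'') dx = 2.6847, so ⟨T⟩ = 2.6847 / 9.5973.
⟨T⟩ = 0.27973.

0.280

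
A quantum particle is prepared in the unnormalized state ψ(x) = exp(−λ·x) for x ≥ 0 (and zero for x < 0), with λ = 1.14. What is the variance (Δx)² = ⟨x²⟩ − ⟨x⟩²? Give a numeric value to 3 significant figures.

Compute ⟨x⟩ and ⟨x²⟩ separately, then (Δx)² = ⟨x²⟩ − ⟨x⟩².
Every integrand reduces to terms xʲ·e^(−2λx) on [0, ∞); use ∫₀^∞ xʲ·e^(−2λx) dx = j!/(2λ)^(j+1).
Normalization: ∫|ψ|² dx = 0.43860.
⟨x⟩ = 0.43860 and ⟨x²⟩ = 0.38473.
(Δx)² = 0.38473 − (0.43860)² = 0.19237.

0.192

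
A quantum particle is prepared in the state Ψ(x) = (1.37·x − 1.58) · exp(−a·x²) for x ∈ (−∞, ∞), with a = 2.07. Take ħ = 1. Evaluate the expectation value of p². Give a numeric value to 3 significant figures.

p² Ψ = −ħ² d²Ψ/dx²; ⟨p²⟩ = −ħ² ∫ Ψ*·Ψ'' dx / ∫|Ψ|² dx.
Expand each integrand as polynomial × e^(−2ax²) and use ∫x^(2j)·e^(−2ax²) dx = (2j−1)!!/(4a)^j · √(π/(2a)), odd powers → 0; here √(π/(2a)) = 0.87111. Differentiate with the product rule, d/dx e^(−ax²) = −2ax·e^(−ax²).
State is unnormalized: ∫|Ψ|² dx = 2.3721, and ∫Ψ*·(−ħ² Ψ'') dx = 5.7278, so ⟨p²⟩ = 5.7278 / 2.3721.
⟨p²⟩ = 2.4146.

2.41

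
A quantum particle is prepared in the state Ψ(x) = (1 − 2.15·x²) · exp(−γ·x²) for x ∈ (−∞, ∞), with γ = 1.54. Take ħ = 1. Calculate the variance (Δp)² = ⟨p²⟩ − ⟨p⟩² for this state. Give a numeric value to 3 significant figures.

Compute ⟨p⟩ and ⟨p²⟩ separately; (Δp)² = ⟨p²⟩ − ⟨p⟩².
Expand each integrand as polynomial × e^(−2γx²) and use ∫x^(2j)·e^(−2γx²) dx = (2j−1)!!/(4γ)^j · √(π/(2γ)), odd powers → 0; here √(π/(2γ)) = 1.0099. Differentiate with the product rule, d/dx e^(−γx²) = −2γx·e^(−γx²).
Normalization: ∫|Ψ|² dx = 0.67405.
⟨p⟩ = 0.0000 and ⟨p²⟩ = 5.8858.
(Δp)² = 5.8858 − (0.0000)² = 5.8858.

5.89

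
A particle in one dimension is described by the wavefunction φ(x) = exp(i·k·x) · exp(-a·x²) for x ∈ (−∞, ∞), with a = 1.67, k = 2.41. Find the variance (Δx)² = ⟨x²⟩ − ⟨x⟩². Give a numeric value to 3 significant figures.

0.150

Compute ⟨x⟩ and ⟨x²⟩ separately, then (Δx)² = ⟨x²⟩ − ⟨x⟩².
Gaussian moments: ∫x^(2j)·e^(−2ax²) dx = (2j−1)!!/(4a)^j · √(π/(2a)), odd powers integrate to 0; here √(π/(2a)) = 0.96984.
Normalization: ∫|φ|² dx = 0.96984.
⟨x⟩ = 0.0000 and ⟨x²⟩ = 0.14970.
(Δx)² = 0.14970 − (0.0000)² = 0.14970.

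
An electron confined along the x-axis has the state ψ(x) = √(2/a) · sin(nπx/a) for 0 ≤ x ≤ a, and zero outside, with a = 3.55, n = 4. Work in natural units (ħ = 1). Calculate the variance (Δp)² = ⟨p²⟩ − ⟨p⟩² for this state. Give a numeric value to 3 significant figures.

Compute ⟨p⟩ and ⟨p²⟩ separately; (Δp)² = ⟨p²⟩ − ⟨p⟩².
d/dx sin(nπx/a) = (nπ/a)·cos(nπx/a) and d²/dx² sin(nπx/a) = −(nπ/a)²·sin(nπx/a); on 0 ≤ x ≤ a, ∫sin²(nπx/a) dx = a/2 and ∫sin(nπx/a)·cos(nπx/a) dx = 0.
⟨p⟩ = 0.0000 and ⟨p²⟩ = 12.530.
(Δp)² = 12.530 − (0.0000)² = 12.530.

12.5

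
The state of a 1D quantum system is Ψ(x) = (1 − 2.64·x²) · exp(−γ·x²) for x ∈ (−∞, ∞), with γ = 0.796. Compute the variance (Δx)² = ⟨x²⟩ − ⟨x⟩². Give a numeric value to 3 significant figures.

1.42

Compute ⟨x⟩ and ⟨x²⟩ separately, then (Δx)² = ⟨x²⟩ − ⟨x⟩².
Expand each integrand as polynomial × e^(−2γx²) and use ∫x^(2j)·e^(−2γx²) dx = (2j−1)!!/(4γ)^j · √(π/(2γ)), odd powers → 0; here √(π/(2γ)) = 1.4048.
Normalization: ∫|Ψ|² dx = 1.9725.
⟨x⟩ = 0.0000 and ⟨x²⟩ = 1.4175.
(Δx)² = 1.4175 − (0.0000)² = 1.4175.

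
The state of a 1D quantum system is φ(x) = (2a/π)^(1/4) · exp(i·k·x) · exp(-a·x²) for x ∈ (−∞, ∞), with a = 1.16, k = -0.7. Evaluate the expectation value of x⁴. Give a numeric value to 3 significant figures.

⟨x⁴⟩ = ∫ x⁴·|φ|² dx (integrals over the domain).
Gaussian moments: ∫x^(2j)·e^(−2ax²) dx = (2j−1)!!/(4a)^j · √(π/(2a)), odd powers integrate to 0; here √(π/(2a)) = 1.1637.
⟨x⁴⟩ = 0.13934.

0.139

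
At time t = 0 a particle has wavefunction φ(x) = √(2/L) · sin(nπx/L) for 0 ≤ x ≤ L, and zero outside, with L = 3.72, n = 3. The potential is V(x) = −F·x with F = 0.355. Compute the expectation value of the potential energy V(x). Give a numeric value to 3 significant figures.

⟨V⟩ = ∫ V(x)·|φ|² dx.
With sin²θ = (1 − cos2θ)/2 on 0 ≤ x ≤ L: ∫sin²(nπx/L) dx = L/2, ∫x·sin²(nπx/L) dx = L²/4, ∫x²·sin²(nπx/L) dx = L³·(1/6 − 1/(4n²π²)); higher powers xᵏ the same way, integrating xᵏ·cos(2nπx/L) by parts.
⟨V⟩ = -0.66030.

-0.660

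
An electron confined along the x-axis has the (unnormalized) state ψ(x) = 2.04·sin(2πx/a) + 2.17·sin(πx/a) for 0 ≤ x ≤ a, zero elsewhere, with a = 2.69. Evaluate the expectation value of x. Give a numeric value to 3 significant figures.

0.861

⟨x⟩ = ∫ x·|ψ|² dx / ∫|ψ|² dx (integrals over the domain).
On 0 ≤ x ≤ a (j ≠ l): ∫sin²(jπx/a) dx = a/2, ∫sin(jπx/a)·sin(lπx/a) dx = 0; diagonal moments ∫x·sin²(jπx/a) dx = a²/4, ∫x²·sin²(jπx/a) dx = a³·(1/6 − 1/(4j²π²)); cross terms ∫x·sin(jπx/a)·sin(lπx/a) dx = 0 for j + l even and −4jla²/(π²(j² − l²)²) for j + l odd, ∫x²·sin(jπx/a)·sin(lπx/a) dx = (−1)^(j+l)·4jla³/(π²(j² − l²)²); higher powers the same way via product-to-sum and parts.
State is unnormalized: ∫|ψ|² dx = 11.931, and ∫ψ*·x·ψ dx = 10.277, so ⟨x⟩ = 10.277 / 11.931.
⟨x⟩ = 0.86138.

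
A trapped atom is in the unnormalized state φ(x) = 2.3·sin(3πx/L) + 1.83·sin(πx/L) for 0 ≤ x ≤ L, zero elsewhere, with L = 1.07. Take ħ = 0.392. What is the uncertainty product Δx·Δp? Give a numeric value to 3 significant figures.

Δx = √(⟨x²⟩−⟨x⟩²), Δp = √(⟨p²⟩−⟨p⟩²).
On 0 ≤ x ≤ L (j ≠ l): ∫sin²(jπx/L) dx = L/2, ∫sin(jπx/L)·sin(lπx/L) dx = 0; diagonal moments ∫x·sin²(jπx/L) dx = L²/4, ∫x²·sin²(jπx/L) dx = L³·(1/6 − 1/(4j²π²)); cross terms ∫x·sin(jπx/L)·sin(lπx/L) dx = 0 for j + l even and −4jlL²/(π²(j² − l²)²) for j + l odd, ∫x²·sin(jπx/L)·sin(lπx/L) dx = (−1)^(j+l)·4jlL³/(π²(j² − l²)²); higher powers the same way via product-to-sum and parts. d²/dx² sin(jπx/L) = −(jπ/L)²·sin(jπx/L); on 0 ≤ x ≤ L, ∫sin²(jπx/L) dx = L/2 and ∫sin(jπx/L)·sin(lπx/L) dx = 0 for j ≠ l, so only diagonal terms survive in ∫|φ|² and ∫φ·φ″; ∫φ·φ′ dx = [φ²/2] between the walls = 0.
Normalization: ∫|φ|² dx = 4.6218.
⟨x⟩ = 0.53500, ⟨x²⟩ = 0.39759 ⇒ Δx = 0.33372.
⟨p⟩ = 0.0000, ⟨p²⟩ = 7.8139 ⇒ Δp = 2.7953.
Δx·Δp = 0.93285.

0.933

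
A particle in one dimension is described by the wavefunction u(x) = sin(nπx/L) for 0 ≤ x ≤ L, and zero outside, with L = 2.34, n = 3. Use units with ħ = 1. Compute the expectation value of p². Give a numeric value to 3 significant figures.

p² u = −ħ² d²u/dx²; ⟨p²⟩ = −ħ² ∫ u*·u'' dx / ∫|u|² dx.
d/dx sin(nπx/L) = (nπ/L)·cos(nπx/L) and d²/dx² sin(nπx/L) = −(nπ/L)²·sin(nπx/L); on 0 ≤ x ≤ L, ∫sin²(nπx/L) dx = L/2 and ∫sin(nπx/L)·cos(nπx/L) dx = 0.
State is unnormalized: ∫|u|² dx = 1.1700, and ∫u*·(−ħ² u'') dx = 18.980, so ⟨p²⟩ = 18.980 / 1.1700.
⟨p²⟩ = 16.222.

16.2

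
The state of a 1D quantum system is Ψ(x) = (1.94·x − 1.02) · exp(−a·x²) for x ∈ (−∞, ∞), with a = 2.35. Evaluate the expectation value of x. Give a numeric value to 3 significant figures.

⟨x⟩ = ∫ x·|Ψ|² dx / ∫|Ψ|² dx (integrals over the domain).
Expand each integrand as polynomial × e^(−2ax²) and use ∫x^(2j)·e^(−2ax²) dx = (2j−1)!!/(4a)^j · √(π/(2a)), odd powers → 0; here √(π/(2a)) = 0.81757.
State is unnormalized: ∫|Ψ|² dx = 1.1779, and ∫Ψ*·x·Ψ dx = -0.34422, so ⟨x⟩ = -0.34422 / 1.1779.
⟨x⟩ = -0.29222.

-0.292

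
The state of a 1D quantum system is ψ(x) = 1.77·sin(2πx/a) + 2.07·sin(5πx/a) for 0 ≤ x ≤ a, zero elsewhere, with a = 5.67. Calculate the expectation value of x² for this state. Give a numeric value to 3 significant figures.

⟨x²⟩ = ∫ x²·|ψ|² dx / ∫|ψ|² dx (integrals over the domain).
On 0 ≤ x ≤ a (j ≠ l): ∫sin²(jπx/a) dx = a/2, ∫sin(jπx/a)·sin(lπx/a) dx = 0; diagonal moments ∫x·sin²(jπx/a) dx = a²/4, ∫x²·sin²(jπx/a) dx = a³·(1/6 − 1/(4j²π²)); cross terms ∫x·sin(jπx/a)·sin(lπx/a) dx = 0 for j + l even and −4jla²/(π²(j² − l²)²) for j + l odd, ∫x²·sin(jπx/a)·sin(lπx/a) dx = (−1)^(j+l)·4jla³/(π²(j² − l²)²); higher powers the same way via product-to-sum and parts.
State is unnormalized: ∫|ψ|² dx = 21.029, and ∫ψ*·x²·ψ dx = 208.67, so ⟨x²⟩ = 208.67 / 21.029.
⟨x²⟩ = 9.9230.

9.92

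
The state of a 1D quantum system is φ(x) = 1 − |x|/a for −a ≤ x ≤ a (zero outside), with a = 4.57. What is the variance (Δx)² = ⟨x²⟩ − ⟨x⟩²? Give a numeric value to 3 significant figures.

2.09

Compute ⟨x⟩ and ⟨x²⟩ separately, then (Δx)² = ⟨x²⟩ − ⟨x⟩².
φ is even, so ∫ over [−a, a] = 2∫₀ᵃ with φ = 1 − x/a there: ∫₀ᵃ (1 − x/a)² dx = a/3, ∫₀ᵃ x²(1 − x/a)² dx = a³/30, ∫₀ᵃ x⁴(1 − x/a)² dx = a⁵/105.
Normalization: ∫|φ|² dx = 3.0467.
⟨x⟩ = 0.0000 and ⟨x²⟩ = 2.0885.
(Δx)² = 2.0885 − (0.0000)² = 2.0885.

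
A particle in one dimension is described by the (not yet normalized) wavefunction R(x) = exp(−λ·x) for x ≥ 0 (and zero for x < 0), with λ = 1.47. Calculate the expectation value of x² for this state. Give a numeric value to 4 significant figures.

⟨x²⟩ = ∫ x²·|R|² dx / ∫|R|² dx (integrals over the domain).
Every integrand reduces to terms xʲ·e^(−2λx) on [0, ∞); use ∫₀^∞ xʲ·e^(−2λx) dx = j!/(2λ)^(j+1).
State is unnormalized: ∫|R|² dx = 0.34014, and ∫R*·x²·R dx = 0.078702, so ⟨x²⟩ = 0.078702 / 0.34014.
⟨x²⟩ = 0.23139.

0.2314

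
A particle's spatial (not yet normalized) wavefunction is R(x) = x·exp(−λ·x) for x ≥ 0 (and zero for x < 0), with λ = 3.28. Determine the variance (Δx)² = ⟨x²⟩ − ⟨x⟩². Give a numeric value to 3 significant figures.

Compute ⟨x⟩ and ⟨x²⟩ separately, then (Δx)² = ⟨x²⟩ − ⟨x⟩².
Every integrand reduces to terms xʲ·e^(−2λx) on [0, ∞); use ∫₀^∞ xʲ·e^(−2λx) dx = j!/(2λ)^(j+1).
Normalization: ∫|R|² dx = 0.0070847.
⟨x⟩ = 0.45732 and ⟨x²⟩ = 0.27885.
(Δx)² = 0.27885 − (0.45732)² = 0.069713.

0.0697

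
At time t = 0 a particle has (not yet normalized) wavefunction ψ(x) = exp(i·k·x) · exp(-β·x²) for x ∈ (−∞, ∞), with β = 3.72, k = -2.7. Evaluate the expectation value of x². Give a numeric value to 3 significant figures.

⟨x²⟩ = ∫ x²·|ψ|² dx / ∫|ψ|² dx (integrals over the domain).
Gaussian moments: ∫x^(2j)·e^(−2βx²) dx = (2j−1)!!/(4β)^j · √(π/(2β)), odd powers integrate to 0; here √(π/(2β)) = 0.64981.
State is unnormalized: ∫|ψ|² dx = 0.64981, and ∫ψ*·x²·ψ dx = 0.043670, so ⟨x²⟩ = 0.043670 / 0.64981.
⟨x²⟩ = 0.067204.

0.0672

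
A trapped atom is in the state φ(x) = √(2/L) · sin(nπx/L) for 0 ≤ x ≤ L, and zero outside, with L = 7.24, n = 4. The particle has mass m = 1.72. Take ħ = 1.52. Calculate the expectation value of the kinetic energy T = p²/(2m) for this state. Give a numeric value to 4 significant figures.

2.023

T = −(ħ²/2m) d²/dx², so ⟨T⟩ = −(ħ²/2m) ∫ φ*·φ'' dx; with m = 1.72.
d/dx sin(nπx/L) = (nπ/L)·cos(nπx/L) and d²/dx² sin(nπx/L) = −(nπ/L)²·sin(nπx/L); on 0 ≤ x ≤ L, ∫sin²(nπx/L) dx = L/2 and ∫sin(nπx/L)·cos(nπx/L) dx = 0.
⟨T⟩ = 2.0234.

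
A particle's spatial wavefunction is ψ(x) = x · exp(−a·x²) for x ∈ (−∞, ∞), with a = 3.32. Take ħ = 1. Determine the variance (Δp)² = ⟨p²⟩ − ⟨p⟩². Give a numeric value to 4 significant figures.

9.960

Compute ⟨p⟩ and ⟨p²⟩ separately; (Δp)² = ⟨p²⟩ − ⟨p⟩².
Expand each integrand as polynomial × e^(−2ax²) and use ∫x^(2j)·e^(−2ax²) dx = (2j−1)!!/(4a)^j · √(π/(2a)), odd powers → 0; here √(π/(2a)) = 0.68785. Differentiate with the product rule, d/dx e^(−ax²) = −2ax·e^(−ax²).
Normalization: ∫|ψ|² dx = 0.051796.
⟨p⟩ = 0.0000 and ⟨p²⟩ = 9.9600.
(Δp)² = 9.9600 − (0.0000)² = 9.9600.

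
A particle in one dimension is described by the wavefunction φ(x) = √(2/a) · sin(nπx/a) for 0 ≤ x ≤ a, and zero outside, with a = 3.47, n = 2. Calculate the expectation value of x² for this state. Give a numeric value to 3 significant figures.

3.86

⟨x²⟩ = ∫ x²·|φ|² dx (integrals over the domain).
With sin²θ = (1 − cos2θ)/2 on 0 ≤ x ≤ a: ∫sin²(nπx/a) dx = a/2, ∫x·sin²(nπx/a) dx = a²/4, ∫x²·sin²(nπx/a) dx = a³·(1/6 − 1/(4n²π²)); higher powers xᵏ the same way, integrating xᵏ·cos(2nπx/a) by parts.
⟨x²⟩ = 3.8611.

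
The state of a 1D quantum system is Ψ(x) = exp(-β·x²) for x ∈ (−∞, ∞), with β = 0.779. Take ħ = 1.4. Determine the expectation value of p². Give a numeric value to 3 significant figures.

p² Ψ = −ħ² d²Ψ/dx²; ⟨p²⟩ = −ħ² ∫ Ψ*·Ψ'' dx / ∫|Ψ|² dx.
Gaussian moments: ∫x^(2j)·e^(−2βx²) dx = (2j−1)!!/(4β)^j · √(π/(2β)), odd powers integrate to 0; here √(π/(2β)) = 1.4200. Derivatives: d/dx e^(−βx²) = −2βx·e^(−βx²), d²/dx² e^(−βx²) = (4β²x² − 2β)·e^(−βx²).
State is unnormalized: ∫|Ψ|² dx = 1.4200, and ∫Ψ*·(−ħ² Ψ'') dx = 2.1681, so ⟨p²⟩ = 2.1681 / 1.4200.
⟨p²⟩ = 1.5268.

1.53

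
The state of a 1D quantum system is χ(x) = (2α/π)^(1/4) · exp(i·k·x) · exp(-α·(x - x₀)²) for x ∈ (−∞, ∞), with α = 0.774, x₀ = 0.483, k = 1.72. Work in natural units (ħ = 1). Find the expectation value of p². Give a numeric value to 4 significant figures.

p² χ = −ħ² d²χ/dx²; ⟨p²⟩ = −ħ² ∫ χ*·χ'' dx.
Gaussian moments (u = x − x₀): ∫u^(2j)·e^(−2αu²) du = (2j−1)!!/(4α)^j · √(π/(2α)), odd powers integrate to 0; here √(π/(2α)) = 1.4246. Derivatives: χ′ = (ik − 2αu)·χ, χ″ = ((ik − 2αu)² − 2α)·χ; the odd-in-u pieces drop out.
⟨p²⟩ = 3.7324.

3.732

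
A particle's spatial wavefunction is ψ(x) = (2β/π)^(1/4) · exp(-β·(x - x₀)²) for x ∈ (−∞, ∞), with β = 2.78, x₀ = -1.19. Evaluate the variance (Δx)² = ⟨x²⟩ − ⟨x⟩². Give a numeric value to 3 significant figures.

0.0899

Compute ⟨x⟩ and ⟨x²⟩ separately, then (Δx)² = ⟨x²⟩ − ⟨x⟩².
Gaussian moments (u = x − x₀): ∫u^(2j)·e^(−2βu²) du = (2j−1)!!/(4β)^j · √(π/(2β)), odd powers integrate to 0; here √(π/(2β)) = 0.75169.
⟨x⟩ = -1.1900 and ⟨x²⟩ = 1.5060.
(Δx)² = 1.5060 − (-1.1900)² = 0.089928.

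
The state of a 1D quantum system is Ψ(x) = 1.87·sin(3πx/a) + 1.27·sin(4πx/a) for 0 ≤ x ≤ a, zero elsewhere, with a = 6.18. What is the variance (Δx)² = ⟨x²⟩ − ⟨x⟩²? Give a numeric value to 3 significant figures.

1.70

Compute ⟨x⟩ and ⟨x²⟩ separately, then (Δx)² = ⟨x²⟩ − ⟨x⟩².
On 0 ≤ x ≤ a (j ≠ l): ∫sin²(jπx/a) dx = a/2, ∫sin(jπx/a)·sin(lπx/a) dx = 0; diagonal moments ∫x·sin²(jπx/a) dx = a²/4, ∫x²·sin²(jπx/a) dx = a³·(1/6 − 1/(4j²π²)); cross terms ∫x·sin(jπx/a)·sin(lπx/a) dx = 0 for j + l even and −4jla²/(π²(j² − l²)²) for j + l odd, ∫x²·sin(jπx/a)·sin(lπx/a) dx = (−1)^(j+l)·4jla³/(π²(j² − l²)²); higher powers the same way via product-to-sum and parts.
Normalization: ∫|Ψ|² dx = 15.789.
⟨x⟩ = 1.9497 and ⟨x²⟩ = 5.4982.
(Δx)² = 5.4982 − (1.9497)² = 1.6970.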